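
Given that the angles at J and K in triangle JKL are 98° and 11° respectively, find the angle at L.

angle L = 180 - 98 - 11 = 71 degrees.

71 degrees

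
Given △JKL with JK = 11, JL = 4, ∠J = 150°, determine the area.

Area = (1/2) * JK * JL * sin(J)
Area = (1/2) * 11 * 4 * sin(150°)
Area = (1/2) * 11 * 4 * 1/2
Area = 11

11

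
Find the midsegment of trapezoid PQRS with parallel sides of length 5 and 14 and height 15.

midsegment = (5 + 14) / 2 = 19 / 2 = 19/2

19/2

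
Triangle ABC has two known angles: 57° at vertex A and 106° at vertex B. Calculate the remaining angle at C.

Let angle C = x. Then 57 + 106 + x = 180.
x = 180 - 163 = 17 degrees.

17 degrees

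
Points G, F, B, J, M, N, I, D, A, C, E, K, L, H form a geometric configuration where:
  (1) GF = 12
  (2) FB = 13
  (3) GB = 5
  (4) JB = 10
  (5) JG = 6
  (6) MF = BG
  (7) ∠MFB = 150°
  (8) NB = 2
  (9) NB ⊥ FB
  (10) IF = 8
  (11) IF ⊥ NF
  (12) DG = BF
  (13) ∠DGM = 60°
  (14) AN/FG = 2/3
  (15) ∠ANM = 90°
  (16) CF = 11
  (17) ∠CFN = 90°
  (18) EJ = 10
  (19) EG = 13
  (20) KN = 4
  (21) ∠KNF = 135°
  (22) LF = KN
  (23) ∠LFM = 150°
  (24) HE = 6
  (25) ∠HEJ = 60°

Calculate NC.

Step 1: By the law of cosines on triangle FBN: FN² = 13² + 2² − 2·13·2·cos(90°) = 173, so FN = √173.
Step 2: By the law of cosines on triangle NFC: NC² = √173² + 11² − 2·√173·11·cos(90°) = 294, so NC = 7·√6.

Therefore, the length of NC = 7·√6.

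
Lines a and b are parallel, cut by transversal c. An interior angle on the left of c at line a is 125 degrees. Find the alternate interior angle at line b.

Alternate interior angles formed by parallel lines and a transversal are equal.
The given angle is 125 degrees.
The alternate interior angle = 125 degrees.

125 degrees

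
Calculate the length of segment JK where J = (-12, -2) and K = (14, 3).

d = sqrt((14 - -12)^2 + (3 - -2)^2)
d = sqrt(26^2 + 5^2)
d = sqrt(676 + 25)
d = sqrt(701)

sqrt(701)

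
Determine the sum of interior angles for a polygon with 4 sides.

The sum of interior angles of an n-sided polygon is (n - 2) * 180.
For n = 4: (4 - 2) * 180 = 2 * 180 = 360 degrees.

360 degrees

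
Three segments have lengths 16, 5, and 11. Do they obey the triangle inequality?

The longest side is 16. The other two sides sum to 5 + 11 = 16.
Since 16 ≤ 16, the two shorter sides cannot reach around to close the triangle.

No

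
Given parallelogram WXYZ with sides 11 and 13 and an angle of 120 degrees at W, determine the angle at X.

Opposite sides of a parallelogram are parallel, so consecutive angles form co-interior angles on a transversal.
Co-interior angles sum to 180°, giving angle X = 180 - 120 = 60 degrees.

60 degrees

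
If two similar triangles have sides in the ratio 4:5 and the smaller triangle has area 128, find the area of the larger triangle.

The ratio of areas of similar triangles = (side ratio)^2.
Side ratio = 4:5, so area ratio = 16:25.
Area of the larger triangle / Area of the smaller triangle = 25/16
Area of the larger triangle = 128 * 25/16 = 200

200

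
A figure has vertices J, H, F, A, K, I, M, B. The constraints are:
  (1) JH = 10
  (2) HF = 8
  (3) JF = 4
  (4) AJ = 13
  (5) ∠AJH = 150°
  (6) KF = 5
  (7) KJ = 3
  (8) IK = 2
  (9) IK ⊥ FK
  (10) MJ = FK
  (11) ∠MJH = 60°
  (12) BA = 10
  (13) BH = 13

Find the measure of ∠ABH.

Step 1: By the law of cosines on triangle AJH: AH² = 13² + 10² − 2·13·10·cos(150°) = 494.17, so AH ≈ 22.23.
Step 2: By the inverse law of cosines on triangle ABH: cos(∠ABH) = (10² + 13² − 22.23²) / (2·10·13) = -225.17/260 = -0.866, so ∠ABH = 150°.

Therefore, the measure of angle ∠ABH = 150°.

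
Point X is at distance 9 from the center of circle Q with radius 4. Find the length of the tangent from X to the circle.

Let T be the point of tangency. Then QT ⊥ XT (radius ⊥ tangent).
In right triangle QTX: QX² = QT² + XT²
9² = 4² + XT²
XT² = 65, XT = sqrt(65)

sqrt(65)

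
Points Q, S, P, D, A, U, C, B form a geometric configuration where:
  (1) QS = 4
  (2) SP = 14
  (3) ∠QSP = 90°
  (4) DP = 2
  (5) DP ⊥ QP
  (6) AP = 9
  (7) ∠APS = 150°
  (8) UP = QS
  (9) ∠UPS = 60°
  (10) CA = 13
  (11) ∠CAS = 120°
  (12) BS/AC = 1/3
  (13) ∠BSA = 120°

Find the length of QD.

Step 1: By the law of cosines on triangle PSQ: PQ² = 14² + 4² − 2·14·4·cos(90°) = 212, so PQ = 2·√53.
Step 2: By the law of cosines on triangle QPD: QD² = (2·√53)² + 2² − 2·2·√53·2·cos(90°) = 216, so QD = 6·√6.

Therefore, the length of QD = 6·√6.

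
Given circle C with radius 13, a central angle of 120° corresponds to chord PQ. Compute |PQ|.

Chord = 2(13) sin(60°) = 13*sqrt(3)

13*sqrt(3)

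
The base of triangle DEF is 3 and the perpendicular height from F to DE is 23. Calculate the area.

Area = (1/2)(3)(23) = 69/2

69/2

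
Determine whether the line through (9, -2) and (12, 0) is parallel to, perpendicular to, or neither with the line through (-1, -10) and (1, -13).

Slope of line 1: m1 = (0 - -2)/(12 - 9) = 2/3 = 2/3
Slope of line 2: m2 = (-13 - -10)/(1 - -1) = -3/2 = -3/2
m1 * m2 = -1, so perpendicular.

Perpendicular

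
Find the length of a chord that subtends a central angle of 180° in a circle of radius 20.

Chord length = 2r sin(θ/2)
= 2 × 20 × sin(180°/2)
= 2 × 20 × sin(90°)
= 40

40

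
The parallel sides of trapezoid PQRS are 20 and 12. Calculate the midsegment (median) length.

midsegment = (20 + 12) / 2 = 32 / 2 = 16

16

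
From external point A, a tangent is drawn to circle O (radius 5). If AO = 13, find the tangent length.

Let T be the point of tangency. Then OT ⊥ AT (radius ⊥ tangent).
In right triangle OTA: OA² = OT² + AT²
13² = 5² + AT²
AT² = 144, AT = 12

12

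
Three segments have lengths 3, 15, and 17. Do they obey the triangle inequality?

Check all three triangle inequalities:
3 + 15 = 18 > 17 ✓
3 + 17 = 20 > 15 ✓
15 + 17 = 32 > 3 ✓
All conditions hold, so these sides form a valid triangle.

Yes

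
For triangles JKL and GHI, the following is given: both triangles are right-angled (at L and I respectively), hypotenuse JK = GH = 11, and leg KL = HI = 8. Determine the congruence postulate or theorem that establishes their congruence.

The given information provides:
both triangles are right-angled (at L and I respectively), hypotenuse JK = GH = 11, and leg KL = HI = 8
This matches the HL congruence theorem.
The hypotenuse and one leg of two right triangles are equal (Hypotenuse-Leg).

HL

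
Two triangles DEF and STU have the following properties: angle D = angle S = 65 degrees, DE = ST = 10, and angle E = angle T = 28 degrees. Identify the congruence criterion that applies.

Consider the given information: angle D = angle S = 65 degrees, DE = ST = 10, and angle E = angle T = 28 degrees
This is not SAS or AAS: SAS requires two sides and the included angle between them. AAS requires two angles and a non-included side.
The correct criterion is ASA. Two pairs of corresponding angles and the included side are equal (Angle-Side-Angle).

ASA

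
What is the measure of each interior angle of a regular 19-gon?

Each interior angle of a regular n-gon is (n - 2) * 180 / n.
For n = 19: (19 - 2) * 180 / 19 = 3060/19 = 3060/19 degrees.

3060/19 degrees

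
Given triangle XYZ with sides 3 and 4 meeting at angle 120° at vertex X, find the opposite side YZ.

When two sides and the included angle are known, the law of cosines gives the third side.
c^2 = a^2 + b^2 - 2ab cos(C) generalizes the Pythagorean theorem to non-right triangles.
Here: YZ^2 = 9 + 16 - 24*(-1/2) = 37
YZ = sqrt(37)

sqrt(37)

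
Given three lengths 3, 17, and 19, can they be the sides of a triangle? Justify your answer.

For three segments to close into a triangle, no single side can be as long as the other two combined.
The longest side is 19, and 3 + 17 = 20 > 19.
A triangle can be formed.

Yes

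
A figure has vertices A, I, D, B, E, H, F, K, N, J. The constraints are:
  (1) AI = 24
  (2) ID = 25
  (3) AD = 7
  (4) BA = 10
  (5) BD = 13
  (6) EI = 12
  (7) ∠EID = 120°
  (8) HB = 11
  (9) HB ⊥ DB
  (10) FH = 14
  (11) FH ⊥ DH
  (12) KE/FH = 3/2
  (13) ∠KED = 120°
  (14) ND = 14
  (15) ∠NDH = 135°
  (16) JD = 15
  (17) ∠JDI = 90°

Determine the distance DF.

Step 1: By the law of cosines on triangle DBH: DH² = 13² + 11² − 2·13·11·cos(90°) = 290, so DH ≈ 17.03.
Step 2: By the law of cosines on triangle DHF: DF² = 17.03² + 14² − 2·17.03·14·cos(90°) = 486, so DF = 9·√6.

Therefore, the length of DF = 9·√6.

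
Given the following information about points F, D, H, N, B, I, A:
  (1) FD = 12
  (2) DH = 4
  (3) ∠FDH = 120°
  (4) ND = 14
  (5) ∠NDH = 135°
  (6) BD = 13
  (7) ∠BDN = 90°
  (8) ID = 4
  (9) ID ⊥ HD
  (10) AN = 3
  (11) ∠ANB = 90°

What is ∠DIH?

Step 1: By the law of cosines on triangle IDH: IH² = 4² + 4² − 2·4·4·cos(90°) = 32, so IH = 4·√2.
Step 2: By the inverse law of cosines on triangle DIH: cos(∠DIH) = (4² + (4·√2)² − 4²) / (2·4·4·√2) = 32/45.25 = 0.7071, so ∠DIH = 45°.

Therefore, the measure of angle ∠DIH = 45°.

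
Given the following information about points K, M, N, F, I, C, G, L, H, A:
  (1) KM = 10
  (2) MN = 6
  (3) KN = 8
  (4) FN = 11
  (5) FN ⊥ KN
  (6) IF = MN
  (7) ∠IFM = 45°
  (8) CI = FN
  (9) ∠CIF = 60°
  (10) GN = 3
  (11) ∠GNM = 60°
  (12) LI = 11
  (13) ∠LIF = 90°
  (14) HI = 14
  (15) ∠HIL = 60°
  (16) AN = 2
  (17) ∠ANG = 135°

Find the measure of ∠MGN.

Step 1: By the law of cosines on triangle GNM: GM² = 3² + 6² − 2·3·6·cos(60°) = 27, so GM = 3·√3.
Step 2: By the inverse law of cosines on triangle MGN: cos(∠MGN) = ((3·√3)² + 3² − 6²) / (2·3·√3·3) = 0/31.18 = 0, so ∠MGN = 90°.

Therefore, the measure of angle ∠MGN = 90°.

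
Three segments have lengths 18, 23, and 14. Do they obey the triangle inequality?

Sort the sides: 14, 18, 23.
It suffices to check that the sum of the two smallest exceeds the largest:
14 + 18 = 32 > 23. ✓
Yes, a valid triangle can be formed.

Yes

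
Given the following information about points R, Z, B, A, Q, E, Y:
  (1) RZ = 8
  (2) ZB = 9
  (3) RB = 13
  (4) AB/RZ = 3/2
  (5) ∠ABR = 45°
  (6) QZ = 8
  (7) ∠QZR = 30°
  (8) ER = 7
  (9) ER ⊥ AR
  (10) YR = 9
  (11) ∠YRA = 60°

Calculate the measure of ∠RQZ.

Step 1: By the law of cosines on triangle QZR: QR² = 8² + 8² − 2·8·8·cos(30°) = 17.15, so QR ≈ 4.14.
Step 2: By the inverse law of cosines on triangle RQZ: cos(∠RQZ) = (4.14² + 8² − 8²) / (2·4.14·8) = 17.15/66.26 = 0.2588, so ∠RQZ = 75°.

Therefore, the measure of angle ∠RQZ = 75°.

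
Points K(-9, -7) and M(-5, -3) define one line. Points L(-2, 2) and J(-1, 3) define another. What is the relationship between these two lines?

Slope of line 1: m1 = (-3 - -7)/(-5 - -9) = 4/4 = 1
Slope of line 2: m2 = (3 - 2)/(-1 - -2) = 1/1 = 1
Since m1 = m2 = 1, the lines are parallel.

Parallel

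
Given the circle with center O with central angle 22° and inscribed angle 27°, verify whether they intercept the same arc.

By the inscribed angle theorem, the inscribed angle for a central angle of 22° should be 22° / 2 = 11°.
The given inscribed angle is 27°, which does not equal 11°.
Therefore, no, they do not correspond to the same arc.

No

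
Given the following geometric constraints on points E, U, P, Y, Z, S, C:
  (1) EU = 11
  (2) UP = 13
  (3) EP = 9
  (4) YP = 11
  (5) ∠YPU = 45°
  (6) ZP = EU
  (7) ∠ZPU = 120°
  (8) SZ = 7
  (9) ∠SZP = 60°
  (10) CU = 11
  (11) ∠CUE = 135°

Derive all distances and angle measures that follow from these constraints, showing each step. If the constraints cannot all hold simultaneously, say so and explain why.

The constraints are consistent.

From the given relations:
  ZP = EU = 11

Step 1: From EU = 11, UC = 11, and ∠EUC = 135°, by the law of cosines:
  EC² = EU² + UC² - 2·EU·UC·cos(135°) = 121 + 121 + 171.1 = 413.1
  EC ≈ 20.33

Step 2: From UP = 13, PY = 11, and ∠UPY = 45°, by the law of cosines:
  UY² = UP² + PY² - 2·UP·PY·cos(45°) = 169 + 121 - 202.2 = 87.77
  UY ≈ 9.37

Step 3: From UP = 13, PZ = 11, and ∠UPZ = 120°, by the law of cosines:
  UZ² = UP² + PZ² - 2·UP·PZ·cos(120°) = 169 + 121 + 143 = 433
  UZ ≈ 20.81

Step 4: From PZ = 11, ZS = 7, and ∠PZS = 60°, by the law of cosines:
  PS² = PZ² + ZS² - 2·PZ·ZS·cos(60°) = 121 + 49 - 77 = 93
  PS = √93

Step 5: From EP = 9, EU = 11, PU = 13, by the inverse law of cosines:
  cos(∠PEU) = (EP² + EU² - PU²) / (2·EP·EU)
  ∠PEU = 80.41°

Step 6: From UE = 11, UP = 13, EP = 9, by the inverse law of cosines:
  cos(∠EUP) = (UE² + UP² - EP²) / (2·UE·UP)
  ∠EUP = 43.05°

Step 7: From PE = 9, PU = 13, EU = 11, by the inverse law of cosines:
  cos(∠EPU) = (PE² + PU² - EU²) / (2·PE·PU)
  ∠EPU = 56.54°

Step 8: From EC = 20.33, EU = 11, CU = 11, by the inverse law of cosines:
  cos(∠CEU) = (EC² + EU² - CU²) / (2·EC·EU)
  ∠CEU = 22.5°

Step 9: From UP = 13, UY = 9.37, PY = 11, by the inverse law of cosines:
  cos(∠PUY) = (UP² + UY² - PY²) / (2·UP·UY)
  ∠PUY = 56.12°

Step 10: From UP = 13, UZ = 20.81, PZ = 11, by the inverse law of cosines:
  cos(∠PUZ) = (UP² + UZ² - PZ²) / (2·UP·UZ)
  ∠PUZ = 27.25°

Step 11: From PS = √93, PZ = 11, SZ = 7, by the inverse law of cosines:
  cos(∠SPZ) = (PS² + PZ² - SZ²) / (2·PS·PZ)
  ∠SPZ = 38.95°

Step 12: From YP = 11, YU = 9.37, PU = 13, by the inverse law of cosines:
  cos(∠PYU) = (YP² + YU² - PU²) / (2·YP·YU)
  ∠PYU = 78.88°

Step 13: From ZP = 11, ZU = 20.81, PU = 13, by the inverse law of cosines:
  cos(∠PZU) = (ZP² + ZU² - PU²) / (2·ZP·ZU)
  ∠PZU = 32.75°

Step 14: From SP = √93, SZ = 7, PZ = 11, by the inverse law of cosines:
  cos(∠PSZ) = (SP² + SZ² - PZ²) / (2·SP·SZ)
  ∠PSZ = 81.05°

Step 15: From CE = 20.33, CU = 11, EU = 11, by the inverse law of cosines:
  cos(∠ECU) = (CE² + CU² - EU²) / (2·CE·CU)
  ∠ECU = 22.5°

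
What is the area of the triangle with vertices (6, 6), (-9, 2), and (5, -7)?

The Shoelace formula computes the area from vertex coordinates by summing cross products.
For vertices (6,6), (-9,2), (5,-7):
Signed sum = 6*2 - -9*6 + -9*-7 - 5*2 + 5*6 - 6*-7
= 66 + 53 + 72 = 191
Area = (1/2)|191| = 191/2.

191/2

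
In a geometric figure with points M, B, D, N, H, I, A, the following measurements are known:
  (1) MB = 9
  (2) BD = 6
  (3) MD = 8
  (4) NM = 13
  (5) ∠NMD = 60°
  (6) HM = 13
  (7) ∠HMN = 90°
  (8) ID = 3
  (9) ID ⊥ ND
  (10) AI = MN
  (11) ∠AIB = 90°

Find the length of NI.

Step 1: By the law of cosines on triangle DMN: DN² = 8² + 13² − 2·8·13·cos(60°) = 129, so DN = √129.
Step 2: By the law of cosines on triangle NDI: NI² = √129² + 3² − 2·√129·3·cos(90°) = 138, so NI = √138.

Therefore, the length of NI = √138.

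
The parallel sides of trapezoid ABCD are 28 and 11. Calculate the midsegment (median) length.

midsegment = (28 + 11) / 2 = 39 / 2 = 39/2

39/2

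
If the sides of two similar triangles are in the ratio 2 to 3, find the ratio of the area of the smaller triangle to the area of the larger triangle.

Area scales with the square of linear dimensions. If every length is multiplied by 2/3, then the area is multiplied by (2/3)^2 = 4/9.
The area ratio is 4:9.

4:9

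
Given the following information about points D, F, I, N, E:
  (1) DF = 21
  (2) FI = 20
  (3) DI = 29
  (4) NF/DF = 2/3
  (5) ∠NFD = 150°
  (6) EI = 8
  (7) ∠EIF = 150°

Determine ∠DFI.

Step 1: By the inverse law of cosines on triangle DFI: cos(∠DFI) = (21² + 20² − 29²) / (2·21·20) = 0/840 = 0, so ∠DFI = 90°.

Therefore, the measure of angle ∠DFI = 90°.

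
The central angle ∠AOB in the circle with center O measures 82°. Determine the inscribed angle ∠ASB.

An inscribed angle intercepts an arc from a point on the circle, while the central angle intercepts the same arc from the center.
The inscribed angle is always half the central angle: 82° / 2 = 41°.

41°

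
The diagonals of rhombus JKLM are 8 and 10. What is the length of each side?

The diagonals of a rhombus bisect each other at right angles.
Half-diagonals: 8/2 = 4 and 10/2 = 5
side = sqrt(4^2 + 5^2)
side = sqrt(16 + 25)
side = sqrt(41)

sqrt(41)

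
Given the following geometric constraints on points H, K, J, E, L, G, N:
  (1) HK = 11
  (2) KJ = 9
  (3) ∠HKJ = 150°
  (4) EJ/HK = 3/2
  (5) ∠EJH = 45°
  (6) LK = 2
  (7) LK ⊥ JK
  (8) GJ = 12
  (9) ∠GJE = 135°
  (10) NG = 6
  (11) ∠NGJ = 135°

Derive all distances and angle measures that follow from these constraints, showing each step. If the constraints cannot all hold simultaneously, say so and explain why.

The constraints are consistent.

From the given relations:
  EJ = 3/2·HK = 3/2·11 ≈ 16.5

Step 1: From HK = 11, KJ = 9, and ∠HKJ = 150°, by the law of cosines:
  HJ² = HK² + KJ² - 2·HK·KJ·cos(150°) = 121 + 81 + 171.5 = 373.5
  HJ ≈ 19.33

Step 2: From JK = 9, KL = 2, and ∠JKL = 90°, by the law of cosines:
  JL² = JK² + KL² - 2·JK·KL·cos(90°) = 81 + 4 - 0 = 85
  JL = √85

Step 3: From JG = 12, GN = 6, and ∠JGN = 135°, by the law of cosines:
  JN² = JG² + GN² - 2·JG·GN·cos(135°) = 144 + 36 + 101.8 = 281.8
  JN ≈ 16.79

Step 4: From EJ = 16.5, JG = 12, and ∠EJG = 135°, by the law of cosines:
  EG² = EJ² + JG² - 2·EJ·JG·cos(135°) = 272.2 + 144 + 280 = 696.3
  EG ≈ 26.39

Step 5: From HJ = 19.33, JE = 16.5, and ∠HJE = 45°, by the law of cosines:
  HE² = HJ² + JE² - 2·HJ·JE·cos(45°) = 373.5 + 272.2 - 451 = 194.8
  HE ≈ 13.96

Step 6: From HJ = 19.33, HK = 11, JK = 9, by the inverse law of cosines:
  cos(∠JHK) = (HJ² + HK² - JK²) / (2·HJ·HK)
  ∠JHK = 13.47°

Step 7: From JG = 12, JN = 16.79, GN = 6, by the inverse law of cosines:
  cos(∠GJN) = (JG² + JN² - GN²) / (2·JG·JN)
  ∠GJN = 14.64°

Step 8: From JH = 19.33, JK = 9, HK = 11, by the inverse law of cosines:
  cos(∠HJK) = (JH² + JK² - HK²) / (2·JH·JK)
  ∠HJK = 16.53°

Step 9: From JK = 9, JL = √85, KL = 2, by the inverse law of cosines:
  cos(∠KJL) = (JK² + JL² - KL²) / (2·JK·JL)
  ∠KJL = 12.53°

Step 10: From EG = 26.39, EJ = 16.5, GJ = 12, by the inverse law of cosines:
  cos(∠GEJ) = (EG² + EJ² - GJ²) / (2·EG·EJ)
  ∠GEJ = 18.76°

Step 11: From LJ = √85, LK = 2, JK = 9, by the inverse law of cosines:
  cos(∠JLK) = (LJ² + LK² - JK²) / (2·LJ·LK)
  ∠JLK = 77.47°

Step 12: From GE = 26.39, GJ = 12, EJ = 16.5, by the inverse law of cosines:
  cos(∠EGJ) = (GE² + GJ² - EJ²) / (2·GE·GJ)
  ∠EGJ = 26.24°

Step 13: From NG = 6, NJ = 16.79, GJ = 12, by the inverse law of cosines:
  cos(∠GNJ) = (NG² + NJ² - GJ²) / (2·NG·NJ)
  ∠GNJ = 30.36°

Step 14: From HE = 13.96, HJ = 19.33, EJ = 16.5, by the inverse law of cosines:
  cos(∠EHJ) = (HE² + HJ² - EJ²) / (2·HE·HJ)
  ∠EHJ = 56.72°

Step 15: From EH = 13.96, EJ = 16.5, HJ = 19.33, by the inverse law of cosines:
  cos(∠HEJ) = (EH² + EJ² - HJ²) / (2·EH·EJ)
  ∠HEJ = 78.28°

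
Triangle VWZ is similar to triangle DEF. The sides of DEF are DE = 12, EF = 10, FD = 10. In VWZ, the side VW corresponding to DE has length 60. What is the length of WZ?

k = 60/12 = 5. WZ = 5 * 10 = 50.

50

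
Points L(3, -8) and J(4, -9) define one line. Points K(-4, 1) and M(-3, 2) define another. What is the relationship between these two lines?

Slope of line 1: m1 = (-9 - -8)/(4 - 3) = -1/1 = -1
Slope of line 2: m2 = (2 - 1)/(-3 - -4) = 1/1 = 1
m1 * m2 = (-1) * (1) = -1 = -1, so the lines are perpendicular.

Perpendicular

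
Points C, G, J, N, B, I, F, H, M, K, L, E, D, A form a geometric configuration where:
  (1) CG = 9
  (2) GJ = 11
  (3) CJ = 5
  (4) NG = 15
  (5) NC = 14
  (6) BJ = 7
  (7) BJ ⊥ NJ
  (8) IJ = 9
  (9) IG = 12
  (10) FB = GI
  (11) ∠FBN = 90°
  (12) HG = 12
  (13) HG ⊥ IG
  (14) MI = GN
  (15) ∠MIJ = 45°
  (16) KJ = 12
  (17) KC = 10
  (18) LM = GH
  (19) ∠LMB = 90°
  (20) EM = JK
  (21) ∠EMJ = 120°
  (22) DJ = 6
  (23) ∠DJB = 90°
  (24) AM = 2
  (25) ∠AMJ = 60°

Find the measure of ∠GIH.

Step 1: By the law of cosines on triangle IGH: IH² = 12² + 12² − 2·12·12·cos(90°) = 288, so IH = 12·√2.
Step 2: By the inverse law of cosines on triangle GIH: cos(∠GIH) = (12² + (12·√2)² − 12²) / (2·12·12·√2) = 288/407.29 = 0.7071, so ∠GIH = 45°.

Therefore, the measure of angle ∠GIH = 45°.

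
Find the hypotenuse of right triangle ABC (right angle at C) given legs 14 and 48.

By the Pythagorean theorem: AB^2 = AC^2 + BC^2
AB^2 = 14^2 + 48^2 = 196 + 2304 = 2500
AB = sqrt(2500) = 50

50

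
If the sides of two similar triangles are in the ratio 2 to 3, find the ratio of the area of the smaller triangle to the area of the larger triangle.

The ratio of areas of similar triangles equals the square of the side ratio.
Side ratio = 2:3
Area ratio = (2/3)^2 = 4/9 = 4:9

4:9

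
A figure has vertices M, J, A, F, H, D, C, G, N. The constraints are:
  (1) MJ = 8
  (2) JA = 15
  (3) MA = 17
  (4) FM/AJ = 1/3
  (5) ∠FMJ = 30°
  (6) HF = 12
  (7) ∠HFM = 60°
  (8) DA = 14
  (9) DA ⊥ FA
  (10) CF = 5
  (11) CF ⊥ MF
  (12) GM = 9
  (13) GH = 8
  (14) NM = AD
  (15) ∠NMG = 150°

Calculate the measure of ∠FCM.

From the given relations: FM = 1/3·AJ = 1/3·15 = 5.
Step 1: By the law of cosines on triangle CFM: CM² = 5² + 5² − 2·5·5·cos(90°) = 50, so CM = 5·√2.
Step 2: By the inverse law of cosines on triangle FCM: cos(∠FCM) = (5² + (5·√2)² − 5²) / (2·5·5·√2) = 50/70.71 = 0.7071, so ∠FCM = 45°.

Therefore, the measure of angle ∠FCM = 45°.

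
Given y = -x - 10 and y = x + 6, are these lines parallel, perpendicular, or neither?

Slope of line 1: m1 = -1
Slope of line 2: m2 = 1
m1 * m2 = (-1) * (1) = -1 = -1, so the lines are perpendicular.

Perpendicular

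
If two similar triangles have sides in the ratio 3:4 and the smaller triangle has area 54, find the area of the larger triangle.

The ratio of areas of similar triangles = (side ratio)^2.
Side ratio = 3:4, so area ratio = 9:16.
Area of the larger triangle / Area of the smaller triangle = 16/9
Area of the larger triangle = 54 * 16/9 = 96

96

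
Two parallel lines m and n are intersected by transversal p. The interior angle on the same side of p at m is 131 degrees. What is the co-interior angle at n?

Co-interior (same-side interior) angles are between the parallel lines on the same side of the transversal.
Unlike corresponding or alternate interior angles, they are supplementary rather than equal.
So the angle = 180 - 131 = 49 degrees.

49 degrees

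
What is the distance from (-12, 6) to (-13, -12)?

d = sqrt((-1)^2 + (-18)^2) = sqrt(325) = 5*sqrt(13)

5*sqrt(13)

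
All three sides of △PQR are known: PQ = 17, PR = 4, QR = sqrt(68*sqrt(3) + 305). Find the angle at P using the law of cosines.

cos(P) = (17² + 4² - (sqrt(68*sqrt(3) + 305))²) / (2 × 17 × 4) = -sqrt(3)/2, so P = arccos(-sqrt(3)/2) = 150°.

150°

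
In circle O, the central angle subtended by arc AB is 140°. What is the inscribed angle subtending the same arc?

Inscribed angle = 140° / 2 = 70° (inscribed angle theorem).

70°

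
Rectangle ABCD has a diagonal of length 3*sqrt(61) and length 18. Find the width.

Using the Pythagorean theorem: d^2 = a^2 + b^2
b^2 = d^2 - a^2
b^2 = 549 - 324
b^2 = 225
b = sqrt(225) = 15

15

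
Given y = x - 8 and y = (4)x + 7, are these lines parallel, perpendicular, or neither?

Slope of line 1: m1 = 1
Slope of line 2: m2 = 4
For parallel lines we need equal slopes: 1 != 4.
For perpendicular lines we need m1*m2 = -1: (1)(4) = 4 != -1.
Since neither condition holds, the lines are neither parallel nor perpendicular.

Neither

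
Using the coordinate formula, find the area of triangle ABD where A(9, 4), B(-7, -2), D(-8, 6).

Shoelace: Area = (1/2)|9(-2-6) + -7(6-4) + -8(4--2)| = (1/2)(134) = 67

67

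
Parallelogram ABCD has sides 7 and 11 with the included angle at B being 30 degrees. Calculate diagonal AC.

Using the law of cosines:
d^2 = 7^2 + 11^2 - 2(7)(11)cos(30 degrees)
d^2 = 49 + 121 - 154*sqrt(3)/2
d^2 = 170 - 77*sqrt(3)
d = sqrt(170 - 77*sqrt(3))

sqrt(170 - 77*sqrt(3))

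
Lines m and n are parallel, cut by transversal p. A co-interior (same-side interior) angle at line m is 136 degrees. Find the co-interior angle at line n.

Co-interior (same-side interior) angles are between the parallel lines on the same side of the transversal.
Unlike corresponding or alternate interior angles, they are supplementary rather than equal.
So the angle = 180 - 136 = 44 degrees.

44 degrees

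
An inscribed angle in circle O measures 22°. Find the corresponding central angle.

By the inscribed angle theorem, the central angle is twice the inscribed angle.
Central angle = 2 × 22° = 44°

44°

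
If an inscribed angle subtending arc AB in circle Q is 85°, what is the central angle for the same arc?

Central angle = 2 × 85° = 170° (inscribed angle theorem).

170°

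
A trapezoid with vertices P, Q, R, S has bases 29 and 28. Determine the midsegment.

The midsegment of a trapezoid = (base1 + base2) / 2
midsegment = (29 + 28) / 2
midsegment = 57 / 2
midsegment = 57/2

57/2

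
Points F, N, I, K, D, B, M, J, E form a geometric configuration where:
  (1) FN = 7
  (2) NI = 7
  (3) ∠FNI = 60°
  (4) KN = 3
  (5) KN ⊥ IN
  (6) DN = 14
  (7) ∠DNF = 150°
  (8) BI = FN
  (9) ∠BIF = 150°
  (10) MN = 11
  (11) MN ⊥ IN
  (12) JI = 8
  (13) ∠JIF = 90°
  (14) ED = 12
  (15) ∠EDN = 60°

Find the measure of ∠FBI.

From the given relations: BI = FN = 7.
Step 1: By the law of cosines on triangle FNI: FI² = 7² + 7² − 2·7·7·cos(60°) = 49, so FI = 7.
Step 2: By the law of cosines on triangle BIF: BF² = 7² + 7² − 2·7·7·cos(150°) = 182.87, so BF ≈ 13.52.
Step 3: By the inverse law of cosines on triangle FBI: cos(∠FBI) = (13.52² + 7² − 7²) / (2·13.52·7) = 182.87/189.32 = 0.9659, so ∠FBI = 15°.

Therefore, the measure of angle ∠FBI = 15°.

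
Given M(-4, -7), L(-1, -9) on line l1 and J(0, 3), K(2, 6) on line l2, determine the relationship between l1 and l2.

Slope of line 1: m1 = (-9 - -7)/(-1 - -4) = -2/3 = -2/3
Slope of line 2: m2 = (6 - 3)/(2 - 0) = 3/2 = 3/2
m1 * m2 = -1, so perpendicular.

Perpendicular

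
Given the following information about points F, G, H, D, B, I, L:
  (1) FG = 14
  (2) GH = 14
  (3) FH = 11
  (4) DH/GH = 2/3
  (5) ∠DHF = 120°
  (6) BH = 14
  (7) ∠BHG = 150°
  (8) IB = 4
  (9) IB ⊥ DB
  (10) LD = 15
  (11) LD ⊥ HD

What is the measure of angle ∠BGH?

Step 1: By the law of cosines on triangle GHB: GB² = 14² + 14² − 2·14·14·cos(150°) = 731.48, so GB ≈ 27.05.
Step 2: By the inverse law of cosines on triangle BGH: cos(∠BGH) = (27.05² + 14² − 14²) / (2·27.05·14) = 731.48/757.29 = 0.9659, so ∠BGH = 15°.

Therefore, the measure of angle ∠BGH = 15°.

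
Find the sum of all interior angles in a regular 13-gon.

The sum of interior angles of an n-sided polygon is (n - 2) * 180.
For n = 13: (13 - 2) * 180 = 11 * 180 = 1980 degrees.

1980 degrees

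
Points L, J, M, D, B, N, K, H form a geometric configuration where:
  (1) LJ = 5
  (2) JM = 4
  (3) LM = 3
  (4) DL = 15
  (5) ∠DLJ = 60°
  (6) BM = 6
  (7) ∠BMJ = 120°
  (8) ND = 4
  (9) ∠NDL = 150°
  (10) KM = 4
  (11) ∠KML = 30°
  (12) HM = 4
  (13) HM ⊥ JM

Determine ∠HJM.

Step 1: By the law of cosines on triangle JMH: JH² = 4² + 4² − 2·4·4·cos(90°) = 32, so JH = 4·√2.
Step 2: By the inverse law of cosines on triangle HJM: cos(∠HJM) = ((4·√2)² + 4² − 4²) / (2·4·√2·4) = 32/45.25 = 0.7071, so ∠HJM = 45°.

Therefore, the measure of angle ∠HJM = 45°.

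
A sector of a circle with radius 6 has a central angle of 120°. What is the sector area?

The full circle has area πr² = π(6)² = 36*pi.
The sector covers 120° out of 360°, a fraction of 1/3.
Sector area = 36*pi × 1/3 = 12*pi.

12*pi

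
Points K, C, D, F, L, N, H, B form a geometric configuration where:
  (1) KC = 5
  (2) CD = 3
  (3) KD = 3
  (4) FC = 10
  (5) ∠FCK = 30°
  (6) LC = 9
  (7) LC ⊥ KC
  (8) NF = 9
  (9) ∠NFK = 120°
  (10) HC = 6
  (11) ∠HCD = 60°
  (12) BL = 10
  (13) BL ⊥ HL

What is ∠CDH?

Step 1: By the law of cosines on triangle DCH: DH² = 3² + 6² − 2·3·6·cos(60°) = 27, so DH = 3·√3.
Step 2: By the inverse law of cosines on triangle CDH: cos(∠CDH) = (3² + (3·√3)² − 6²) / (2·3·3·√3) = 0/31.18 = 0, so ∠CDH = 90°.

Therefore, the measure of angle ∠CDH = 90°.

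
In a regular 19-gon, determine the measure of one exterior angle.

Each exterior angle of a regular n-gon is 360 / n.
For n = 19: 360 / 19 = 360/19 degrees.

360/19 degrees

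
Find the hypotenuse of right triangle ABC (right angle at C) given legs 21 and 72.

In a right triangle, the square of the hypotenuse equals the sum of the squares of the two legs.
The legs are 21 and 72, so the hypotenuse = sqrt(441 + 5184) = sqrt(5625) = 75.

75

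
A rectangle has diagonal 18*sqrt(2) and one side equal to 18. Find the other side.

Using the Pythagorean theorem: d^2 = a^2 + b^2
b^2 = d^2 - a^2
b^2 = 648 - 324
b^2 = 324
b = sqrt(324) = 18

18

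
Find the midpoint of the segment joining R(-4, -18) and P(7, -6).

The midpoint is the average of the coordinates:
x: (-4 + 7)/2 = 3/2
y: (-18 + -6)/2 = -12
Midpoint = (3/2, -12)

(3/2, -12)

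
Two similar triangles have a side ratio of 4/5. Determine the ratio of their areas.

Area ratio = (side ratio)^2 = (4/5)^2 = 16:25.

16:25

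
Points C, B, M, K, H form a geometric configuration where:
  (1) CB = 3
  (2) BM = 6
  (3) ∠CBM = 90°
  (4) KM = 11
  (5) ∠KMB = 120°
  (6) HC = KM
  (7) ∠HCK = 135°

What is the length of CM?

Step 1: By the law of cosines on triangle CBM: CM² = 3² + 6² − 2·3·6·cos(90°) = 45, so CM = 3·√5.

Therefore, the length of CM = 3·√5.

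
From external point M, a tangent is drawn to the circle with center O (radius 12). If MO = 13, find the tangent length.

The tangent, radius, and line from the external point to the center form a right triangle.
The right angle is where the tangent meets the radius.
By the Pythagorean theorem: tangent² + 12² = 13²
tangent² = 169 - 144 = 25
tangent = 5

5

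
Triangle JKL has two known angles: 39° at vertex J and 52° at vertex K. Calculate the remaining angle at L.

By the triangle angle sum property, the three interior angles of any triangle add up to 180°.
We know angle J = 39° and angle K = 52°, so their sum is 91°.
Therefore angle L = 180° - 91° = 89°.

89 degrees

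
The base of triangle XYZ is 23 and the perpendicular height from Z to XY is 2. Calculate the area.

A triangle's area is half the area of a rectangle with the same base and height.
Area = (1/2) * 23 * 2 = 23.

23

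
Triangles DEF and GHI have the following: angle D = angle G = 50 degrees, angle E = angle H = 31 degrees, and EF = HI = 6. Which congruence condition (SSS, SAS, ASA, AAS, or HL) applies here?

The given information matches AAS: Two pairs of corresponding angles and a non-included side are equal (Angle-Angle-Side).

AAS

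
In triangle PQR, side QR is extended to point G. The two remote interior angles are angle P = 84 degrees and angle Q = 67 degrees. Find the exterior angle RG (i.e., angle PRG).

Exterior angle = 84 + 67 = 151 degrees (exterior angle theorem).

151 degrees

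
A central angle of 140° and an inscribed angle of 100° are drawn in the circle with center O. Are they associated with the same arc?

By the inscribed angle theorem, the inscribed angle for a central angle of 140° should be 140° / 2 = 70°.
The given inscribed angle is 100°, which does not equal 70°.
Therefore, no, they do not correspond to the same arc.

No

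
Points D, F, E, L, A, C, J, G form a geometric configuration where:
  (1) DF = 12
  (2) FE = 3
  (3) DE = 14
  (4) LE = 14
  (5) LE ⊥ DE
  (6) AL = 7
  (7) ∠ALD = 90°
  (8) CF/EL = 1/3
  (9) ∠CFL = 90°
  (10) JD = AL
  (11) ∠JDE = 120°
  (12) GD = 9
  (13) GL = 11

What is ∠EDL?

Step 1: By the law of cosines on triangle DEL: DL² = 14² + 14² − 2·14·14·cos(90°) = 392, so DL = 14·√2.
Step 2: By the inverse law of cosines on triangle EDL: cos(∠EDL) = (14² + (14·√2)² − 14²) / (2·14·14·√2) = 392/554.37 = 0.7071, so ∠EDL = 45°.

Therefore, the measure of angle ∠EDL = 45°.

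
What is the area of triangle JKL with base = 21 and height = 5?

Area = (1/2) * base * height
Area = (1/2) * 21 * 5
Area = 105/2

105/2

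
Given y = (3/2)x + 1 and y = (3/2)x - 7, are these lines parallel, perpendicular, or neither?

Slope of line 1: m1 = 3/2
Slope of line 2: m2 = 3/2
m1 = m2, so the lines are parallel.

Parallel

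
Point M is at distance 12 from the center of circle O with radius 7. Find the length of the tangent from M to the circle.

tangent = √(d² - r²) = √(12² - 7²) = √(144 - 49) = √95 = sqrt(95)

sqrt(95)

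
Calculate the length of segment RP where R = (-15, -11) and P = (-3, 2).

The horizontal distance is |-3 - -15| = 12 and the vertical distance is |2 - -11| = 13.
By the Pythagorean theorem, d = sqrt(12^2 + 13^2) = sqrt(313).

sqrt(313)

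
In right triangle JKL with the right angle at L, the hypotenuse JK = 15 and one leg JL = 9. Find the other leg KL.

By the Pythagorean theorem: KL^2 = JK^2 - JL^2
KL^2 = 15^2 - 9^2 = 225 - 81 = 144
KL = sqrt(144) = 12

12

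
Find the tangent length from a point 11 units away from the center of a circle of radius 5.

tangent = √(d² - r²) = √(11² - 5²) = √(121 - 25) = √96 = 4*sqrt(6)

4*sqrt(6)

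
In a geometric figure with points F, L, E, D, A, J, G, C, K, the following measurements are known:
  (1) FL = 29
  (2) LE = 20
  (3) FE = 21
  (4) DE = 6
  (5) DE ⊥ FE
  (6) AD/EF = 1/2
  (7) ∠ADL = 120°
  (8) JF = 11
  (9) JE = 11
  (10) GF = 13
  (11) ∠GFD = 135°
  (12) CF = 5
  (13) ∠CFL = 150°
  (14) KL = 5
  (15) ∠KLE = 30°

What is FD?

Step 1: By the law of cosines on triangle FED: FD² = 21² + 6² − 2·21·6·cos(90°) = 477, so FD = 3·√53.

Therefore, the length of FD = 3·√53.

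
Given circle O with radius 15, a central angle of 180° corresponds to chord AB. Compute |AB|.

Chord = 2(15) sin(90°) = 30

30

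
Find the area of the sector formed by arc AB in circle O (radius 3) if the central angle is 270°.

Sector area = πr² × θ/360
= π × 3² × 3/4
= π × 9 × 3/4
= 27*pi/4

27*pi/4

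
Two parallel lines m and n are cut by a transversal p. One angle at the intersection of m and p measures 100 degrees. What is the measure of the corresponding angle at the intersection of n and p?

Corresponding angles formed by parallel lines and a transversal are equal.
The given angle is 100 degrees.
The corresponding angle = 100 degrees.

100 degrees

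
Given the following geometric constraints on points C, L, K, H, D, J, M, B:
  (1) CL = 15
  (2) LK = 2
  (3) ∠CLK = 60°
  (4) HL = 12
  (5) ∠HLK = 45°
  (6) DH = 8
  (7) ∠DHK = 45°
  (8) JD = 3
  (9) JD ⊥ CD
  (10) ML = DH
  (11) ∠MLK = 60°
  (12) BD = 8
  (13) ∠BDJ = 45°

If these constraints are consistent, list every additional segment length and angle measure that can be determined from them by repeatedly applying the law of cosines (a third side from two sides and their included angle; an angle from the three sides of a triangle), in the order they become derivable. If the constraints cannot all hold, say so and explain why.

The constraints are consistent. Derivable facts, in order:
After 1 step:
- CK = √199
- JB ≈ 6.25
- KH ≈ 10.68
- KM = 2·√13
After 2 steps:
- KD ≈ 7.57
- ∠BJD = 115.16°
- ∠CKL = 112.95°
- ∠DBJ = 19.84°
- ∠HKL = 127.39°
- ∠KCL = 7.05°
- ∠KHL = 7.61°
- ∠KML = 13.9°
- ∠LKM = 106.1°
After 3 steps:
- ∠DKH = 48.4°
- ∠HDK = 86.6°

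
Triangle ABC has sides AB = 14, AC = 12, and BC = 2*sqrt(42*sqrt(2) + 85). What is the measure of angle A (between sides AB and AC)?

When all three sides of a triangle are known, the law of cosines can be rearranged to find any angle.
cos(C) = (a² + b² - c²) / (2ab) gives cos(A) = -sqrt(2)/2.
Taking the inverse cosine: A = 135°.

135°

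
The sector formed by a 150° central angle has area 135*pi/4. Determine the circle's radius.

Sector area A = πr² × θ/360, so r² = 360A / (πθ).
r² = 360 × 135*pi/4 / (π × 150)
r² = 81
r = 9

9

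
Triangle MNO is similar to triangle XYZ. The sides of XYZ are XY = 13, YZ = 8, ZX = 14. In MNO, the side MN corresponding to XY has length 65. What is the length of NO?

Since the triangles are similar, the ratio of corresponding sides is constant.
Scale factor k = MN / XY = 65 / 13 = 5
NO = k * YZ = 5 * 8 = 40

40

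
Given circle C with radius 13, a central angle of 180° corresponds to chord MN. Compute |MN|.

Chord = 2(13) sin(90°) = 26

26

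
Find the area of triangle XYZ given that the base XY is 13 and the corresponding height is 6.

Area = (1/2)(13)(6) = 39

39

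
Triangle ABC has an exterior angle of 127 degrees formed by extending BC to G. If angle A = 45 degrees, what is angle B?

The exterior angle theorem states that an exterior angle equals the sum of the two non-adjacent interior angles.
So 127 = 45 + angle B, which gives angle B = 127 - 45 = 82 degrees.

82 degrees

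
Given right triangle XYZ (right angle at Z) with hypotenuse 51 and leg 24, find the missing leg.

Rearranging the Pythagorean theorem to solve for the unknown leg:
leg^2 = hypotenuse^2 - known_leg^2 = 2601 - 576 = 2025
leg = sqrt(2025) = 45.

45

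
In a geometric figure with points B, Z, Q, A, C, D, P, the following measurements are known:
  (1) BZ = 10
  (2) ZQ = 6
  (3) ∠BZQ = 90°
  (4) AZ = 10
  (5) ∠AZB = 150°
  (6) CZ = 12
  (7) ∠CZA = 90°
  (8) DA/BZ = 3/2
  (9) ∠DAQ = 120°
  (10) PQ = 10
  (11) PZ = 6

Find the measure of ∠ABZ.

Step 1: By the law of cosines on triangle BZA: BA² = 10² + 10² − 2·10·10·cos(150°) = 373.21, so BA ≈ 19.32.
Step 2: By the inverse law of cosines on triangle ABZ: cos(∠ABZ) = (19.32² + 10² − 10²) / (2·19.32·10) = 373.21/386.37 = 0.9659, so ∠ABZ = 15°.

Therefore, the measure of angle ∠ABZ = 15°.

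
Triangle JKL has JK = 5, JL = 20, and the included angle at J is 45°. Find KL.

By the law of cosines: KL^2 = JK^2 + JL^2 - 2*JK*JL*cos(J)
KL^2 = 5^2 + 20^2 - 2*5*20*cos(45°)
KL^2 = 25 + 400 - 200*(sqrt(2)/2)
KL^2 = 425 - 100*sqrt(2)
KL = 5*sqrt(17 - 4*sqrt(2))

5*sqrt(17 - 4*sqrt(2))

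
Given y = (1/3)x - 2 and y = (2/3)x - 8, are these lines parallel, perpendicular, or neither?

Slope of line 1: m1 = 1/3
Slope of line 2: m2 = 2/3
For parallel lines we need equal slopes: 1/3 != 2/3.
For perpendicular lines we need m1*m2 = -1: (1/3)(2/3) = 2/9 != -1.
Since neither condition holds, the lines are neither parallel nor perpendicular.

Neither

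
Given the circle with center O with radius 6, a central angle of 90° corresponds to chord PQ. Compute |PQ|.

Drop a perpendicular from the center to the chord, bisecting both the chord and the central angle.
Each half-chord = r sin(θ/2) = 6 sin(45°).
The full chord = 2 × 6 × sin(45°) = 6*sqrt(2).

6*sqrt(2)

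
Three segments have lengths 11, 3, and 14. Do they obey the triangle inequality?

No.
The triangle inequality is violated: 11 + 3 = 14 ≤ 14.
These lengths cannot form a triangle.

No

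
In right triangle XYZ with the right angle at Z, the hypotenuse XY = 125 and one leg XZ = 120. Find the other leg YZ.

YZ = sqrt(125^2 - 120^2) = sqrt(1225) = 35

35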